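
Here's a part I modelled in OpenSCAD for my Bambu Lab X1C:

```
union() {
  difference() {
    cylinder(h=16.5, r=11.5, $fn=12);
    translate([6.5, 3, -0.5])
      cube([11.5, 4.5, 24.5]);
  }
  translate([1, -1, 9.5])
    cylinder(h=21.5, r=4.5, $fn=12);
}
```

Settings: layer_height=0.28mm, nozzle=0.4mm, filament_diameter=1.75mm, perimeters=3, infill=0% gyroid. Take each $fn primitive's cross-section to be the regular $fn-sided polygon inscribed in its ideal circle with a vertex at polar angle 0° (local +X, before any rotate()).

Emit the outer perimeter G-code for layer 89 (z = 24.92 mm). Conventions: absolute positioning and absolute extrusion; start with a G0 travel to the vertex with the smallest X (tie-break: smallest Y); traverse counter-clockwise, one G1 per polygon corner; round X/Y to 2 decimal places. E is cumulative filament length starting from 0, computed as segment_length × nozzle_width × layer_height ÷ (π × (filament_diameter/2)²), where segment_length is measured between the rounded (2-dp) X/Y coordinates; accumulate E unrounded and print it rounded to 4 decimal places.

G0 X-3.50 Y-1.00 Z24.92
G1 X-2.90 Y-3.25 E0.1084
G1 X-1.25 Y-4.90 E0.2171
G1 X1.00 Y-5.50 E0.3255
G1 X3.25 Y-4.90 E0.4339
G1 X4.90 Y-3.25 E0.5426
G1 X5.50 Y-1.00 E0.6510
G1 X4.90 Y1.25 E0.7595
G1 X3.25 Y2.90 E0.8681
G1 X1.00 Y3.50 E0.9765
G1 X-1.25 Y2.90 E1.0850
G1 X-2.90 Y1.25 E1.1936
G1 X-3.50 Y-1.00 E1.3021

At z = 24.92 mm: the cylinder is absent (z outside [0, 16.5]); the cube at (6.5, 3) is not intersected at this z (z outside [-0.5, 24]); Taking the first minus the rest: the first operand is absent here, so nothing remains; the r=4.5 cylinder at (1, -1) contributes a regular 12-gon of circumradius 4.5; Combining (union): only the r=4.5 cylinder at (1, -1) is present, so the union is just that shape — 1 connected region. The outline is a single polygon with 12 vertices. Extrusion per mm of travel: 0.4 × 0.28 / (π × 0.875²) = 0.046564. Accumulating E over each segment gives final E = 1.3021.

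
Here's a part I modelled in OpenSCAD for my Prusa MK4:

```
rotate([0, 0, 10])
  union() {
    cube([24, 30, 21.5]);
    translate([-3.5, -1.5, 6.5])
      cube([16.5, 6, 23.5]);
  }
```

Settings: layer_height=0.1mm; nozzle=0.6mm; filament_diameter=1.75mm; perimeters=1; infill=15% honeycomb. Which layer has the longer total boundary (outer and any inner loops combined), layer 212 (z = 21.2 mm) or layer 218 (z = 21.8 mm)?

layer 212 (z = 21.2 mm)

Layer 212 (z = 21.2): the cube is present — its section is the full 24×30 rectangle (perimeter 108.00 mm); the cube at (-3.5, -1.5) (footprint 16.5×6) is included at this height (perimeter 45.00 mm); Merging all regions: the regions partially overlap (shared area 58.50 mm²), so the edge portions inside another operand are dropped and the merged outline is re-measured after clipping — boundary = 118.00 mm; (rotated 10° about Z; rotation is an isometry so areas/perimeters/island counts are preserved). So its perimeter = 118.00 mm. Layer 218 (z = 21.8): the cube is not intersected at this z (z outside [0, 21.5]); the cube at (-3.5, -1.5) (footprint 16.5×6) is included at this height (perimeter 45.00 mm); Taking the union: only the 16.5×6 cube at (-3.5, -1.5) is present, so the union is just that shape — boundary = 45.00 mm; (whole slice rotated 10° about Z — lengths, areas and connectivity unchanged). So its perimeter = 45.00 mm. Layer 212 is larger (118.00 vs 45.00 mm).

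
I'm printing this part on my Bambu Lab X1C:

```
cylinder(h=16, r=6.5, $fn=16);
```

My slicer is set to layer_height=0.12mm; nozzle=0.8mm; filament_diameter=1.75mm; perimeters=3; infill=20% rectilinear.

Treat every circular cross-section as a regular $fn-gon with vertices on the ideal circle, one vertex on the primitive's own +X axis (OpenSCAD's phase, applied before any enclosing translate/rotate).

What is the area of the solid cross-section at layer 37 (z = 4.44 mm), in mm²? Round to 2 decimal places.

129.35 mm²

At z = 4.44 mm: the cylinder: section is a regular 16-gon, circumradius r=6.5 (area = (16/2)·6.500²·sin(360°/16) = 129.35 mm²). Overall, the cross-section is a single solid region. Net area = 129.35 mm².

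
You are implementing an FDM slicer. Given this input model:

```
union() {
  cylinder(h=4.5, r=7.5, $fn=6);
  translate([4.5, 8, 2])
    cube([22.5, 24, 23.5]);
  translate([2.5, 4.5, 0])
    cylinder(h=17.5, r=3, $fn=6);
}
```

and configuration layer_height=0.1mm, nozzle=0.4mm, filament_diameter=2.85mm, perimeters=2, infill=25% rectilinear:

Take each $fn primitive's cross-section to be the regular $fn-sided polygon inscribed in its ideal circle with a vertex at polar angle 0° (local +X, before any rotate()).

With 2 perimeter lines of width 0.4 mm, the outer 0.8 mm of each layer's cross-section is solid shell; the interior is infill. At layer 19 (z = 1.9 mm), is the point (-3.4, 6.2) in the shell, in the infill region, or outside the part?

shell

At z = 1.9 mm: the r=7.5 cylinder gives a regular 6-gon of circumradius 7.5 (constant along its height); the cube at (4.5, 8) is not intersected at this z (z outside [2, 25.5]); the r=3 cylinder at (2.5, 4.5) contributes a regular 6-gon of circumradius 3; Merging all regions: the regions partially overlap (shared area 20.02 mm²), so overlapping operands fuse into one piece — 1 connected region. Overall, the cross-section is a single solid region. The nearest boundary edge runs (-3.75, 6.50)→(0.65, 6.50); distance from the point to it = 0.30 mm. The point is inside the cross-section, 0.30 mm from the nearest boundary — within the 0.8 mm shell band (2 × 0.4).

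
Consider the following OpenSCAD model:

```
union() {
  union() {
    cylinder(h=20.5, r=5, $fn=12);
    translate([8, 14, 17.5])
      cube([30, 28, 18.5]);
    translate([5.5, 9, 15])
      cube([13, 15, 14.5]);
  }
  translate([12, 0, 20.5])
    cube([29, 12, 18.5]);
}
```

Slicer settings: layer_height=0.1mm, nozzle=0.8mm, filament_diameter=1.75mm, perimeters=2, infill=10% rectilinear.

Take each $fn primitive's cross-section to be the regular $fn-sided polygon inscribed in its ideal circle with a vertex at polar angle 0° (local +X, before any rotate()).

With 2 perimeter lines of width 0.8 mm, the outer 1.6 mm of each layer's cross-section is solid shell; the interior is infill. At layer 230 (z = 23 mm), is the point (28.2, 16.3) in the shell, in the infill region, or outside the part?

At z = 23 mm: the cylinder is not intersected at this z (z outside [0, 20.5]); the cube at (8, 14) (footprint 30×28) is included at this height; the cube at (5.5, 9) (footprint 13×15) is included at this height; Merging all regions: the regions partially overlap (shared area 105.00 mm²), so overlapping operands fuse into one piece — 1 connected region; the cube at (12, 0) is present — its section is the full 29×12 rectangle; Taking the union: the regions partially overlap (shared area 19.50 mm²), so overlapping operands fuse into one piece — 1 connected region. Overall, the cross-section is a single solid region. The nearest boundary edge runs (38.00, 14.00)→(18.50, 14.00); distance from the point to it = 2.30 mm. The point is inside the cross-section and 2.30 mm from the nearest boundary — more than the 1.6 mm shell width (2 × 0.8), so it's in the infill interior.

infill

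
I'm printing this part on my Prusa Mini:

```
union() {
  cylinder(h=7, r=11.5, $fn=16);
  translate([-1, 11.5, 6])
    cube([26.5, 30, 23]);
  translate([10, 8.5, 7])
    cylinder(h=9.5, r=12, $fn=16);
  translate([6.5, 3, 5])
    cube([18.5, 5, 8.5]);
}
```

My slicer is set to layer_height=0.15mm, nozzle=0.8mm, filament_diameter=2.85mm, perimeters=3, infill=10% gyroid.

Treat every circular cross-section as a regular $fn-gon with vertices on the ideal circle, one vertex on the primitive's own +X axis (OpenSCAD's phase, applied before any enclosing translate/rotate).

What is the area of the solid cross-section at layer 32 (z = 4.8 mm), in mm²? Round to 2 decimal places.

At z = 4.8 mm: the r=11.5 cylinder gives a regular 16-gon of circumradius 11.5 (constant along its height) (area = (16/2)·11.500²·sin(360°/16) = 404.88 mm²); the cube at (-1, 11.5) is not intersected at this z (z outside [6, 29]); the cylinder at (10, 8.5) does not reach this height (z outside [7, 16.5]); the cube at (6.5, 3) is not intersected at this z (z outside [5, 13.5]); Taking the union: only the r=11.5 cylinder is present, so the union is just that shape — area = 404.88 mm². Overall, the cross-section is a single solid region. Net area = 404.88 mm².

404.88 mm²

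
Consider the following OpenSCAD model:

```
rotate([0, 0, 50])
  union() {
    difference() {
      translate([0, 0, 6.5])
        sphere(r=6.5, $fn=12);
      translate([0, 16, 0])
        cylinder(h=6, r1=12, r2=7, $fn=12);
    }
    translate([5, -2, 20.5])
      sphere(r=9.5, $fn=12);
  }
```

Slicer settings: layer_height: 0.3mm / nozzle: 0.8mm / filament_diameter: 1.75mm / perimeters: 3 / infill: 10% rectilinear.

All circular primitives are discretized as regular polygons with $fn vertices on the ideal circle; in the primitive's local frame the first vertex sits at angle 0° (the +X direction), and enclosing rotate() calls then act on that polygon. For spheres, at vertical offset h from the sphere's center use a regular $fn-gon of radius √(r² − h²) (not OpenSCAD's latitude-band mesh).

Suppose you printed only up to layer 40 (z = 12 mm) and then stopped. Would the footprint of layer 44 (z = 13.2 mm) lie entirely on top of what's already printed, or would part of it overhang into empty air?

part overhangs

Compare the two slices. At z = 12: the r=6.5 sphere contributes a regular 12-gon of circumradius √(6.5²−5.5²) = 3.464 (area = (12/2)·3.464²·sin(360°/12) = 36.00 mm²); the cone at (0, 16) is not intersected at this z (z outside [0, 6]); Taking the first minus the rest: none of the subtracted shapes is present at this height, so the r=6.5 sphere is unchanged — area = 36.00 mm²; the r=9.5 sphere at (5, -2) slices to a regular 12-gon of circumradius 4.243 (√(r²−h²) with h=8.5 from center) (area = (12/2)·4.243²·sin(360°/12) = 54.00 mm²); Combining (union): the regions partially overlap — summed areas 90.00 mm² minus the doubly-counted overlap 7.72 mm² gives 82.28 mm² — area = 82.28 mm²; (whole slice rotated 50° about Z — lengths, areas and connectivity unchanged). At z = 13.2: the sphere does not reach this height (|z−center|=6.700 > r=6.5); the cone at (0, 16) is not intersected at this z (z outside [0, 6]); Taking the first minus the rest: the first operand is absent here, so nothing remains; the r=9.5 sphere at (5, -2) contributes a regular 12-gon of circumradius √(9.5²−7.3²) = 6.079 (area = (12/2)·6.079²·sin(360°/12) = 110.88 mm²); Taking the union: only the r=9.5 sphere at (5, -2) is present, so the union is just that shape — area = 110.88 mm²; (rotated 50° about Z; rotation is an isometry so areas/perimeters/island counts are preserved). Checking containment: at z = 13.2 the cross-section extends beyond the z = 12 cross-section by about 45.14 mm².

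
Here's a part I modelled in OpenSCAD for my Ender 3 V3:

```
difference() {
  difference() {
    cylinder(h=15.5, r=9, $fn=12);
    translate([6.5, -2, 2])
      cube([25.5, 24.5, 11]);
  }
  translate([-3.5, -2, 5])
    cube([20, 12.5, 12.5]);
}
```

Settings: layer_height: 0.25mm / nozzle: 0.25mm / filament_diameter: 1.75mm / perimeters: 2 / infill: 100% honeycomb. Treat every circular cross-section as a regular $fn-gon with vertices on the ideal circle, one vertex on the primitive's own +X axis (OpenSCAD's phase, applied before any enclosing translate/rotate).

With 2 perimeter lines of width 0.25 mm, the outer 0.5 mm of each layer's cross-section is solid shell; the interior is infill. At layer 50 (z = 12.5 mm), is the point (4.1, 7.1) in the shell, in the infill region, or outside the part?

outside

At z = 12.5 mm: the r=9 cylinder gives a regular 12-gon of circumradius 9 (constant along its height); the cube at (6.5, -2) (footprint 25.5×24.5) is included at this height; Subtracting the remaining from the first: starting from the r=9 cylinder, the 25.5×24.5 cube at (6.5, -2) partially overlaps it — only the 13.84 mm² overlap (of its 624.75 mm²) is removed, clipping the outline — 1 connected region; the 20×12.5 cube at (-3.5, -2) contributes its full rectangle; Taking the first minus the rest: starting from that combined region, the 20×12.5 cube at (-3.5, -2) partially overlaps it — only the 101.23 mm² overlap (of its 250.00 mm²) is removed, clipping the outline — 1 connected region. Overall, the cross-section is a single solid region. The nearest boundary edge runs (-3.50, 8.06)→(-3.50, -2.00); distance from the point to it = 7.60 mm. The point is not inside any of the regions above, so it lies outside the cross-section (7.60 mm from the nearest boundary).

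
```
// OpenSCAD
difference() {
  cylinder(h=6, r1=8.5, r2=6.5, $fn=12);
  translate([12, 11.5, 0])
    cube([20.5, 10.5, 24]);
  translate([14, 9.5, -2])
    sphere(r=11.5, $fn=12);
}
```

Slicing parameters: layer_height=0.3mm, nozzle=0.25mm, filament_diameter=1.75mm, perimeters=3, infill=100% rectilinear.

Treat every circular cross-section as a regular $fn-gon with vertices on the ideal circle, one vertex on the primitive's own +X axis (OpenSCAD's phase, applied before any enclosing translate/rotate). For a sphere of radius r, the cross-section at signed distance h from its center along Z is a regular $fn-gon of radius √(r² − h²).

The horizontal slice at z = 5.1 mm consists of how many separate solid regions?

At z = 5.1 mm: the cone (r1=8.5→r2=6.5) has section circumradius 6.800 here — a regular 12-gon; the cube at (12, 11.5) (footprint 20.5×10.5) is included at this height; the r=11.5 sphere at (14, 9.5) slices to a regular 12-gon of circumradius 9.047 (√(r²−h²) with h=7.1 from center); Subtracting the remaining from the first: starting from the cone, the 20.5×10.5 cube at (12, 11.5) misses the remaining region (no effect); the r=11.5 sphere at (14, 9.5) misses the remaining region (no effect) — 1 connected region. The result has 1 disconnected region.

1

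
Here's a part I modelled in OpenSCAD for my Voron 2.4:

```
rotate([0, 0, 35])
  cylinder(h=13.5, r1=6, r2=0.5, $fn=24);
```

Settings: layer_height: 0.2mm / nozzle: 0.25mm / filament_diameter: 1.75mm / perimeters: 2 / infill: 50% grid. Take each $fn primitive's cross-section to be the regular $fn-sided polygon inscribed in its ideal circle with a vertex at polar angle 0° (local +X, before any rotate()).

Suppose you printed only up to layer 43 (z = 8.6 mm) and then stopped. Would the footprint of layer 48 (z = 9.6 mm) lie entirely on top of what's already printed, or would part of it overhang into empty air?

Compare the two slices. At z = 8.6: the cone (r1=6→r2=0.5) has section circumradius 2.496 here — a regular 24-gon (area = (24/2)·2.496²·sin(360°/24) = 19.35 mm²); (rotated 35° about Z; rotation is an isometry so areas/perimeters/island counts are preserved). At z = 9.6: the cone: at t=0.711 of its height the radius interpolates to r₁+(r₂−r₁)t = 2.089, giving a regular 24-gon of that circumradius (area = (24/2)·2.089²·sin(360°/24) = 13.55 mm²); (rotated 35° about Z; rotation is an isometry so areas/perimeters/island counts are preserved). Checking containment: the cross-section at z = 9.6 is a subset of the cross-section at z = 8.6.

entirely on top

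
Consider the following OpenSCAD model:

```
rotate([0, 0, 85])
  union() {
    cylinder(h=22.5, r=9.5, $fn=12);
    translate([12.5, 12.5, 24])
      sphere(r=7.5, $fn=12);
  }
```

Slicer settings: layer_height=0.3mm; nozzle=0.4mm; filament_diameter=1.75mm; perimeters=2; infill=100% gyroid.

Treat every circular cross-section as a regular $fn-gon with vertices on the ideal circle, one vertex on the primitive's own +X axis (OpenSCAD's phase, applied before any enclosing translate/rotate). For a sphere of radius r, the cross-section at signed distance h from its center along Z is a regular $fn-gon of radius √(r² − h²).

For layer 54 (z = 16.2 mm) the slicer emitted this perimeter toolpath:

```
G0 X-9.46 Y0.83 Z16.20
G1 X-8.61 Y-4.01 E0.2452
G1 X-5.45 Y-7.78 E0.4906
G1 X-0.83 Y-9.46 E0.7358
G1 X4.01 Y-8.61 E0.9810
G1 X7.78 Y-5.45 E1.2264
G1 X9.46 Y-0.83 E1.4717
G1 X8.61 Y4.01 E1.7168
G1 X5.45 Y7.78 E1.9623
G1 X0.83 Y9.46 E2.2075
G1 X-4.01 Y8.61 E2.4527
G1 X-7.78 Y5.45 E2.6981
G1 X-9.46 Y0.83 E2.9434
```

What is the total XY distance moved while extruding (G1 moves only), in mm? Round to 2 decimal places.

59.00 mm

Sum the Euclidean lengths of each G1 segment: total = 59.00 mm.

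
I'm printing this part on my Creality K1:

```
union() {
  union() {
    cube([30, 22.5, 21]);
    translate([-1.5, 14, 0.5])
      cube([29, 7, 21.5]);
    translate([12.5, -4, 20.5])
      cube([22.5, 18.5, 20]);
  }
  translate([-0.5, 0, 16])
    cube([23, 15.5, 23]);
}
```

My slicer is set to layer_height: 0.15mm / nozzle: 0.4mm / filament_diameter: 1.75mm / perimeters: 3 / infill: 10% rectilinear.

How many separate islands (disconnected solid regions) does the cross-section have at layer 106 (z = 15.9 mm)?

At z = 15.9 mm: the cube is present — its section is the full 30×22.5 rectangle; the 29×7 cube at (-1.5, 14) contributes its full rectangle; the cube at (12.5, -4) is absent (z outside [20.5, 40.5]); Merging all regions: the regions partially overlap (shared area 192.50 mm²), so overlapping operands fuse into one piece — 1 connected region; the cube at (-0.5, 0) is absent (z outside [16, 39]); Taking the union: only that combined region is present, so the union is just that shape — 1 connected region. Overall, the cross-section is a single solid region. Island count = 1.

1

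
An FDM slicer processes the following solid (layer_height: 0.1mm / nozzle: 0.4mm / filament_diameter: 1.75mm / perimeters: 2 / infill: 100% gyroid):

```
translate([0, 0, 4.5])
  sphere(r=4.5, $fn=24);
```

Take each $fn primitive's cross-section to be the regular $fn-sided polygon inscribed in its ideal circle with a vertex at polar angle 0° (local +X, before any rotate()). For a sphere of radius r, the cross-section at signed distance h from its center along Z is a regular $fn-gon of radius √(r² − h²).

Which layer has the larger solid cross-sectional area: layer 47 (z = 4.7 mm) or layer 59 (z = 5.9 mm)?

layer 47 (z = 4.7 mm)

Layer 47 (z = 4.7): the sphere: section is a regular 24-gon, circumradius = √(r²−h²) = √(4.5²−0.2²) = 4.496 (area = (24/2)·4.496²·sin(360°/24) = 62.77 mm²). So its area = 62.77 mm². Layer 59 (z = 5.9): the r=4.5 sphere contributes a regular 24-gon of circumradius √(4.5²−1.4²) = 4.277 (area = (24/2)·4.277²·sin(360°/24) = 56.81 mm²). So its area = 56.81 mm². Layer 47 is larger (62.77 vs 56.81 mm²).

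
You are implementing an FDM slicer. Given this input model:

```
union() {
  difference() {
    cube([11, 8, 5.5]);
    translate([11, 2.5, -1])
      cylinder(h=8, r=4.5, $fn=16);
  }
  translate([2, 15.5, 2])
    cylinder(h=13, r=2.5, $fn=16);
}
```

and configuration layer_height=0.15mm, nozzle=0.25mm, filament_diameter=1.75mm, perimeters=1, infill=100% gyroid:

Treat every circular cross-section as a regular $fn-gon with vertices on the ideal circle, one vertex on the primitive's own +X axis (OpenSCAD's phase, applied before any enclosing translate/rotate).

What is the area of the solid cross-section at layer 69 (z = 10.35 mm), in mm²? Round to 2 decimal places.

At z = 10.35 mm: the cube is not intersected at this z (z outside [0, 5.5]); the cylinder at (11, 2.5) is absent (z outside [-1, 7]); Subtracting the remaining from the first: the first operand is absent here, so nothing remains; the r=2.5 cylinder at (2, 15.5) gives a regular 16-gon of circumradius 2.5 (constant along its height) (area = (16/2)·2.500²·sin(360°/16) = 19.13 mm²); Merging all regions: only the r=2.5 cylinder at (2, 15.5) is present, so the union is just that shape — area = 19.13 mm². Overall, the cross-section is a single solid region. Net area = 19.13 mm².

19.13 mm²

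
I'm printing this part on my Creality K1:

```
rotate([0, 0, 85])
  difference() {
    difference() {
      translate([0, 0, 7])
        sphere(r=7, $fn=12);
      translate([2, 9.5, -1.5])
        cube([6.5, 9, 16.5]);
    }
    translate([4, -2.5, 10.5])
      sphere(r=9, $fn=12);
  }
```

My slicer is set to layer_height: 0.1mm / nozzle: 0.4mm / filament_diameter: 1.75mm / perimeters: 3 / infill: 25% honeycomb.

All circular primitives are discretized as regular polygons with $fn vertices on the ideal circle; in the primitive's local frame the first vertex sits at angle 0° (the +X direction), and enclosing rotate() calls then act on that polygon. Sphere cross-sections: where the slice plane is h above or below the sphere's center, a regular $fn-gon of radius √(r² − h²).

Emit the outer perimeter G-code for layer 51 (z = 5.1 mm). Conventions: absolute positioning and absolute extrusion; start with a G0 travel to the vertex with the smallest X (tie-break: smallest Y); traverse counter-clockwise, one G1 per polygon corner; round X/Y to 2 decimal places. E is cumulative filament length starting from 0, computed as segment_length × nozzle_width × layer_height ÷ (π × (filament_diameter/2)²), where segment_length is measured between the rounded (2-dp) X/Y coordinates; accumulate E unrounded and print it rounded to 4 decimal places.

G0 X-6.71 Y0.59 Z5.10
G1 X-6.11 Y-2.85 E0.0581
G1 X-3.86 Y-5.52 E0.1161
G1 X-0.59 Y-6.71 E0.1740
G1 X2.85 Y-6.11 E0.2321
G1 X5.52 Y-3.86 E0.2901
G1 X5.94 Y-2.71 E0.3105
G1 X5.88 Y-2.76 E0.3118
G1 X2.21 Y-3.41 E0.3738
G1 X-1.29 Y-2.13 E0.4358
G1 X-3.69 Y0.72 E0.4977
G1 X-4.33 Y4.39 E0.5597
G1 X-4.09 Y5.06 E0.5715
G1 X-5.52 Y3.86 E0.6026
G1 X-6.71 Y0.59 E0.6604

At z = 5.1 mm: the r=7 sphere contributes a regular 12-gon of circumradius √(7²−1.9²) = 6.737; the cube at (2, 9.5) (footprint 6.5×9) is included at this height; Taking the first minus the rest: starting from the r=7 sphere, the 6.5×9 cube at (2, 9.5) misses the remaining region (no effect) — 1 connected region; the r=9 sphere at (4, -2.5) contributes a regular 12-gon of circumradius √(9²−5.4²) = 7.200; Taking the first minus the rest: starting from the result so far, the r=9 sphere at (4, -2.5) partially overlaps it — only the 82.67 mm² overlap (of its 155.52 mm²) is removed, clipping the outline — 1 connected region; (rotated 85° about Z; rotation is an isometry so areas/perimeters/island counts are preserved). The outline is a single polygon with 14 vertices. Extrusion per mm of travel: 0.4 × 0.1 / (π × 0.875²) = 0.016630. Accumulating E over each segment gives final E = 0.6604.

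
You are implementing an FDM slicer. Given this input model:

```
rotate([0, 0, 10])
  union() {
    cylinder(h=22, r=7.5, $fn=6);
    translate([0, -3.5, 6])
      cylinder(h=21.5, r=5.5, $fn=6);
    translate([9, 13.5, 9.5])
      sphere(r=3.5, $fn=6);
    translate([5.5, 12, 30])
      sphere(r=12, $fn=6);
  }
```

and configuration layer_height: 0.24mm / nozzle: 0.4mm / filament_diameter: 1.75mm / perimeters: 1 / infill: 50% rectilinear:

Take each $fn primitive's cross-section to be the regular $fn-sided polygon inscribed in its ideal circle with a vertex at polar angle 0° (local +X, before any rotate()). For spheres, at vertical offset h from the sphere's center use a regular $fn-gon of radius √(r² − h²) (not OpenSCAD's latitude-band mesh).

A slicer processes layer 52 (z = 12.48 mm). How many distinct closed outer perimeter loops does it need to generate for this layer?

At z = 12.48 mm: the cylinder: section is a regular 6-gon, circumradius r=7.5; the r=5.5 cylinder at (0, -3.5) contributes a regular 6-gon of circumradius 5.5; the r=3.5 sphere at (9, 13.5) contributes a regular 6-gon of circumradius √(3.5²−2.98²) = 1.836; the sphere at (5.5, 12) is absent (|z−center|=17.520 > r=12); Taking the union: the regions partially overlap (shared area 66.94 mm²), so overlapping operands fuse into one piece — 2 connected regions; (rotated 10° about Z; rotation is an isometry so areas/perimeters/island counts are preserved). The result has 2 disconnected regions.

2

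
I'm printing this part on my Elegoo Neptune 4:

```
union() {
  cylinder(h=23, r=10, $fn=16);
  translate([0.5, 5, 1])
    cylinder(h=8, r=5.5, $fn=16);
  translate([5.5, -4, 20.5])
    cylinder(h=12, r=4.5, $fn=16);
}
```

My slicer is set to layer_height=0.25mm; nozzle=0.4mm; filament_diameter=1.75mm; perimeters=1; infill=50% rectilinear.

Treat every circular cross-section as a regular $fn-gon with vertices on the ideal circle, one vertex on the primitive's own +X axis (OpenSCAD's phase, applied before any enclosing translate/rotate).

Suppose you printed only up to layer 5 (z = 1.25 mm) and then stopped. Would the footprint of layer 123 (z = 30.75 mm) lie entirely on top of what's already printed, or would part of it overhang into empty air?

Compare the two slices. At z = 1.25: the r=10 cylinder contributes a regular 16-gon of circumradius 10 (area = (16/2)·10.000²·sin(360°/16) = 306.15 mm²); the r=5.5 cylinder at (0.5, 5) gives a regular 16-gon of circumradius 5.5 (constant along its height) (area = (16/2)·5.500²·sin(360°/16) = 92.61 mm²); the cylinder at (5.5, -4) is not intersected at this z (z outside [20.5, 32.5]); Taking the union: the regions partially overlap — summed areas 398.76 mm² minus the doubly-counted overlap 89.89 mm² gives 308.87 mm² — area = 308.87 mm². At z = 30.75: the cylinder does not reach this height (z outside [0, 23]); the cylinder at (0.5, 5) does not reach this height (z outside [1, 9]); the cylinder at (5.5, -4): section is a regular 16-gon, circumradius r=4.5 (area = (16/2)·4.500²·sin(360°/16) = 61.99 mm²); Combining (union): only the r=4.5 cylinder at (5.5, -4) is present, so the union is just that shape — area = 61.99 mm². Checking containment: at z = 30.75 the cross-section extends beyond the z = 1.25 cross-section by about 7.58 mm².

part overhangs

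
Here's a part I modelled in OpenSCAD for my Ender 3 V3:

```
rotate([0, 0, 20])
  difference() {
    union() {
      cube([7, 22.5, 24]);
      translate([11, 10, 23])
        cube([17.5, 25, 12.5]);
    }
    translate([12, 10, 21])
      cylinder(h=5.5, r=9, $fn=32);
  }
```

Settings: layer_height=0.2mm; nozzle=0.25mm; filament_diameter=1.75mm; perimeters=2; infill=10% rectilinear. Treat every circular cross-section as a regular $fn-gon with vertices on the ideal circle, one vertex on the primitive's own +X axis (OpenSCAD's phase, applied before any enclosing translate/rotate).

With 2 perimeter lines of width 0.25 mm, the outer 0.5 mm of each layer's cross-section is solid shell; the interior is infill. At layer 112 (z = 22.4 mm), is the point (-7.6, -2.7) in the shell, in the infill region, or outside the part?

At z = 22.4 mm: the 7×22.5 cube contributes its full rectangle; the cube at (11, 10) does not reach this height (z outside [23, 35.5]); Taking the union: only the 7×22.5 cube is present, so the union is just that shape — 1 connected region; the r=9 cylinder at (12, 10) contributes a regular 32-gon of circumradius 9; After the difference (first − rest): starting from that combined region, the r=9 cylinder at (12, 10) partially overlaps it — only the 41.60 mm² overlap (of its 252.84 mm²) is removed, clipping the outline — 1 connected region; (rotated 20° about Z; rotation is an isometry so areas/perimeters/island counts are preserved). Overall, the cross-section is a single solid region. Undo the 20° rotation: the query point maps to (-8.065, 0.062) in the un-rotated model frame. The nearest boundary edge runs (0.00, 0.00)→(0.00, 22.50); distance from the point to it = 8.07 mm. The point is not inside any of the regions above, so it lies outside the cross-section (8.07 mm from the nearest boundary).

outside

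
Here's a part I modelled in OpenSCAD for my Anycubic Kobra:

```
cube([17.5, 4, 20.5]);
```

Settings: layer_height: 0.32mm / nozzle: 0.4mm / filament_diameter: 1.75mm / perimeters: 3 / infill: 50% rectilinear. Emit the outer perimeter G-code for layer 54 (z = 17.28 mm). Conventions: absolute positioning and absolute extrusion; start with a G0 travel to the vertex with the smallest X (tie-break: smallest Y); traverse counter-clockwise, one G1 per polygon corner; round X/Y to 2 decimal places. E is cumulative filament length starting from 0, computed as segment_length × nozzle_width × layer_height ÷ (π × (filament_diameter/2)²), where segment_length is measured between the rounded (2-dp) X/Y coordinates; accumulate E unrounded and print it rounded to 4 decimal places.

At z = 17.28 mm: the cube (footprint 17.5×4) is included at this height. The outline is a single polygon with 4 vertices. Extrusion per mm of travel: 0.4 × 0.32 / (π × 0.875²) = 0.053216. Accumulating E over each segment gives final E = 2.2883.

G0 X0.00 Y0.00 Z17.28
G1 X17.50 Y0.00 E0.9313
G1 X17.50 Y4.00 E1.1441
G1 X0.00 Y4.00 E2.0754
G1 X0.00 Y0.00 E2.2883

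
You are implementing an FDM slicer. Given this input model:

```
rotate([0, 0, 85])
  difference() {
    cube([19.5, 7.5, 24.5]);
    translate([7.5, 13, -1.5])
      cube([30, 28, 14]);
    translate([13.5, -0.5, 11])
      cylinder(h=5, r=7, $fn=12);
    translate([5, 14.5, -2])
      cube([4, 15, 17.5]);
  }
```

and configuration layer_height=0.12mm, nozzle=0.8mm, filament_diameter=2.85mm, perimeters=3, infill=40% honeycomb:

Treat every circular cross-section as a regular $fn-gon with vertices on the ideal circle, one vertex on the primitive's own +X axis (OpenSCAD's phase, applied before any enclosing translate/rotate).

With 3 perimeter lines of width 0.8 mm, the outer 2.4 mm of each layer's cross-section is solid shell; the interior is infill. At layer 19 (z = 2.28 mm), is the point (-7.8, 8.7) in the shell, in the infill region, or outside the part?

outside

At z = 2.28 mm: the cube is present — its section is the full 19.5×7.5 rectangle; the 30×28 cube at (7.5, 13) contributes its full rectangle; the cylinder at (13.5, -0.5) is absent (z outside [11, 16]); the cube at (5, 14.5) (footprint 4×15) is included at this height; Subtracting the remaining from the first: starting from the 19.5×7.5 cube, the 30×28 cube at (7.5, 13) misses the remaining region (no effect); the 4×15 cube at (5, 14.5) misses the remaining region (no effect) — 1 connected region; (whole slice rotated 85° about Z — lengths, areas and connectivity unchanged). Overall, the cross-section is a single solid region. Undo the 85° rotation: the query point maps to (7.987, 8.529) in the un-rotated model frame. The nearest boundary edge runs (0.00, 7.50)→(19.50, 7.50); distance from the point to it = 1.03 mm. The point is not inside any of the regions above, so it lies outside the cross-section (1.03 mm from the nearest boundary).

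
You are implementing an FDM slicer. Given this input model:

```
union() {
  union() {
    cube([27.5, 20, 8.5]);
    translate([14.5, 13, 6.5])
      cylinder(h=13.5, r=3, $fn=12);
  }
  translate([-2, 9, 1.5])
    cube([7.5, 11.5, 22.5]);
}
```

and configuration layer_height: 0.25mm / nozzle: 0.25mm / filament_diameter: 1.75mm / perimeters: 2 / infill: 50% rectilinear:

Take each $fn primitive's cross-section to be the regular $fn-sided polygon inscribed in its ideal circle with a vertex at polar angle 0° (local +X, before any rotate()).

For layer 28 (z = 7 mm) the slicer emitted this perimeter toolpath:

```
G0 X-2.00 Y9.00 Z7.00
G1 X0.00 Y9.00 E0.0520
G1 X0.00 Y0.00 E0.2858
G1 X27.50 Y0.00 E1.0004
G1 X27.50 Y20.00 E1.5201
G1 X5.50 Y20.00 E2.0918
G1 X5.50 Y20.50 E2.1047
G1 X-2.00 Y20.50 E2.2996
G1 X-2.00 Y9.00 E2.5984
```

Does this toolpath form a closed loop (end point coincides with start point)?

Start point (G0): (-2.00, 9.00). End point (last G1): the path returns to the start — closed.

yes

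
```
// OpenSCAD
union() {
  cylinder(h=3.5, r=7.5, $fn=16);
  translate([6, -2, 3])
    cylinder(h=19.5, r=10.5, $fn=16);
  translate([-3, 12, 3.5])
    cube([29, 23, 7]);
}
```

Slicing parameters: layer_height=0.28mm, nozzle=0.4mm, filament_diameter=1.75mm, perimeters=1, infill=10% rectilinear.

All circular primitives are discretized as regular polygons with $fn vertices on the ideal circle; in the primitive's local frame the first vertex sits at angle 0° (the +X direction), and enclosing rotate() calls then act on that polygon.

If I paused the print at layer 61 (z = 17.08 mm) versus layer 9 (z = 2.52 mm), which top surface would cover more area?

Layer 61 (z = 17.08): the cylinder is not intersected at this z (z outside [0, 3.5]); the r=10.5 cylinder at (6, -2) contributes a regular 16-gon of circumradius 10.5 (area = (16/2)·10.500²·sin(360°/16) = 337.53 mm²); the cube at (-3, 12) does not reach this height (z outside [3.5, 10.5]); Taking the union: only the r=10.5 cylinder at (6, -2) is present, so the union is just that shape — area = 337.53 mm². So its area = 337.53 mm². Layer 9 (z = 2.52): the r=7.5 cylinder gives a regular 16-gon of circumradius 7.5 (constant along its height) (area = (16/2)·7.500²·sin(360°/16) = 172.21 mm²); the cylinder at (6, -2) is not intersected at this z (z outside [3, 22.5]); the cube at (-3, 12) is absent (z outside [3.5, 10.5]); Taking the union: only the r=7.5 cylinder is present, so the union is just that shape — area = 172.21 mm². So its area = 172.21 mm². Layer 61 is larger (337.53 vs 172.21 mm²).

layer 61 (z = 17.08 mm)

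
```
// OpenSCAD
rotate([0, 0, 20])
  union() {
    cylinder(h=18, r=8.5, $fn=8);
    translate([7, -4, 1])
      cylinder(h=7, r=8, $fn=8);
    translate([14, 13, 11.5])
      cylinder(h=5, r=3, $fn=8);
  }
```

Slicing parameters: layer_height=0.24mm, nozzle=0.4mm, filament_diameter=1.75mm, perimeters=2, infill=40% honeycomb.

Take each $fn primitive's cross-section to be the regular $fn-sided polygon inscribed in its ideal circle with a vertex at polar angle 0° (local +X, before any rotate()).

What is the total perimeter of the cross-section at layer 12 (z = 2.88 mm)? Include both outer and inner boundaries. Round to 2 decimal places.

67.90 mm

At z = 2.88 mm: the r=8.5 cylinder gives a regular 8-gon of circumradius 8.5 (constant along its height) (perimeter = 2·8·8.500·sin(180°/8) = 52.04 mm); the r=8 cylinder at (7, -4) gives a regular 8-gon of circumradius 8 (constant along its height) (perimeter = 2·8·8.000·sin(180°/8) = 48.98 mm); the cylinder at (14, 13) is absent (z outside [11.5, 16.5]); Merging all regions: the regions partially overlap (shared area 71.47 mm²), so the edge portions inside another operand are dropped and the merged outline is re-measured after clipping — boundary = 67.90 mm; (whole slice rotated 20° about Z — lengths, areas and connectivity unchanged). Overall, the cross-section is a single solid region. Total boundary length (outer) = 67.90 mm.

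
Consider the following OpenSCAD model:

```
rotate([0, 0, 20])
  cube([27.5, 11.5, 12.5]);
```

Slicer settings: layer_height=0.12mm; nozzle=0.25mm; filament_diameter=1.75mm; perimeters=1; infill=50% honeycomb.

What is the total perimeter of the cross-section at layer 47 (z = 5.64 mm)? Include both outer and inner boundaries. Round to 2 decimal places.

At z = 5.64 mm: the cube (footprint 27.5×11.5) is included at this height (perimeter 78.00 mm); (whole slice rotated 20° about Z — lengths, areas and connectivity unchanged). Overall, the cross-section is a single solid region. Total boundary length (outer) = 78.00 mm.

78.00 mm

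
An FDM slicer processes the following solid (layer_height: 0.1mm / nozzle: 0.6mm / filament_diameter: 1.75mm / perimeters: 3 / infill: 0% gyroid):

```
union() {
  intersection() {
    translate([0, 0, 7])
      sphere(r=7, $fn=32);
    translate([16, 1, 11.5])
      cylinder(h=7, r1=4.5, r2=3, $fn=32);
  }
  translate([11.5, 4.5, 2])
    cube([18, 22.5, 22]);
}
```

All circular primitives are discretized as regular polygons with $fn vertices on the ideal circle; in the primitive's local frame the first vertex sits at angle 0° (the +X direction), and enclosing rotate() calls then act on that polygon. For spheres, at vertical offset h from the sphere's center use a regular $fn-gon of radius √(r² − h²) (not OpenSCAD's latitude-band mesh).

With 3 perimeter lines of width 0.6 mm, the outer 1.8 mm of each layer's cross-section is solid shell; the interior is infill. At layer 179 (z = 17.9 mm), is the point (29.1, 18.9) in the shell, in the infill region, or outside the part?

At z = 17.9 mm: the sphere is not intersected at this z (|z−center|=10.900 > r=7); the cone at (16, 1) (r1=4.5→r2=3) has section circumradius 3.129 here — a regular 32-gon; Keeping only the common overlap: at least one operand is absent at this height, so nothing remains; the cube at (11.5, 4.5) is present — its section is the full 18×22.5 rectangle; Merging all regions: only the 18×22.5 cube at (11.5, 4.5) is present, so the union is just that shape — 1 connected region. Overall, the cross-section is a single solid region. The nearest boundary edge runs (29.50, 4.50)→(29.50, 27.00); distance from the point to it = 0.40 mm. The point is inside the cross-section, 0.40 mm from the nearest boundary — within the 1.8 mm shell band (3 × 0.6).

shell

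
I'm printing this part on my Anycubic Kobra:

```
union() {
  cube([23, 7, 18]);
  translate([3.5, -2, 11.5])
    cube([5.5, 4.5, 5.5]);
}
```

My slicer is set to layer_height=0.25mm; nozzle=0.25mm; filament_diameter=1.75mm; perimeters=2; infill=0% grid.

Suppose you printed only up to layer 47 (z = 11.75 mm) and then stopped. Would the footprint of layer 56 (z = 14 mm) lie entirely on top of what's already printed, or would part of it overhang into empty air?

Compare the two slices. At z = 11.75: the 23×7 cube contributes its full rectangle (area 161.00 mm²); the cube at (3.5, -2) is present — its section is the full 5.5×4.5 rectangle (area 24.75 mm²); Combining (union): the regions partially overlap — summed areas 185.75 mm² minus the doubly-counted overlap 13.75 mm² gives 172.00 mm² — area = 172.00 mm². At z = 14: the cube is present — its section is the full 23×7 rectangle (area 161.00 mm²); the cube at (3.5, -2) (footprint 5.5×4.5) is included at this height (area 24.75 mm²); Combining (union): the regions partially overlap — summed areas 185.75 mm² minus the doubly-counted overlap 13.75 mm² gives 172.00 mm² — area = 172.00 mm². Checking containment: the cross-section at z = 14 is a subset of the cross-section at z = 11.75.

entirely on top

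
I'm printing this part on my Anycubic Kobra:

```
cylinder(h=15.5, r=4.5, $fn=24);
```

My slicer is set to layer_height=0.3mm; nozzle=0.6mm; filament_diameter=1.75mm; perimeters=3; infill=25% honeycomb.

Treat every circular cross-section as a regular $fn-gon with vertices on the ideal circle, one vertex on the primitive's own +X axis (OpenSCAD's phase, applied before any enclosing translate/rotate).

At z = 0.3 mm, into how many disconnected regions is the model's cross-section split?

At z = 0.3 mm: the cylinder: section is a regular 24-gon, circumradius r=4.5. The result has 1 disconnected region.

1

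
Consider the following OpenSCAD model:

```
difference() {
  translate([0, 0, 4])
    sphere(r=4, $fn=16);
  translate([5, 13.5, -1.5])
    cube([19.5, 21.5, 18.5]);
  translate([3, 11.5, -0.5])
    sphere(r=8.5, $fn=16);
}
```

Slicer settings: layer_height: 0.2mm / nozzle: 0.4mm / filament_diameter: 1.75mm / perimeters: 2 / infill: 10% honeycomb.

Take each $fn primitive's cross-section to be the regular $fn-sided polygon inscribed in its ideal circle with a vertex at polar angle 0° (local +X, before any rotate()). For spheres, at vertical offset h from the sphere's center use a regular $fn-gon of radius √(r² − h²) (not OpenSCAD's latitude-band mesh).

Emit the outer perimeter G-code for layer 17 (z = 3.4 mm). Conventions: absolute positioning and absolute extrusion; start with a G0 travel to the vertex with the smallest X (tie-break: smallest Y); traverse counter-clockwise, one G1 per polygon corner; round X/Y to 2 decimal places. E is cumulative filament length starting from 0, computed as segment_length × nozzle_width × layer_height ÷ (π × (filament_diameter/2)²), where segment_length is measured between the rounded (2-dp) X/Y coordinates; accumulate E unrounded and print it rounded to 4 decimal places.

G0 X-3.95 Y0.00 Z3.40
G1 X-3.65 Y-1.51 E0.0512
G1 X-2.80 Y-2.80 E0.1026
G1 X-1.51 Y-3.65 E0.1540
G1 X0.00 Y-3.95 E0.2052
G1 X1.51 Y-3.65 E0.2564
G1 X2.80 Y-2.80 E0.3078
G1 X3.65 Y-1.51 E0.3591
G1 X3.95 Y0.00 E0.4103
G1 X3.65 Y1.51 E0.4616
G1 X2.80 Y2.80 E0.5129
G1 X1.51 Y3.65 E0.5643
G1 X0.00 Y3.95 E0.6155
G1 X-1.51 Y3.65 E0.6667
G1 X-2.80 Y2.80 E0.7181
G1 X-3.65 Y1.51 E0.7695
G1 X-3.95 Y0.00 E0.8207

At z = 3.4 mm: the sphere: section is a regular 16-gon, circumradius = √(r²−h²) = √(4²−0.6²) = 3.955; the cube at (5, 13.5) is present — its section is the full 19.5×21.5 rectangle; the sphere at (3, 11.5): section is a regular 16-gon, circumradius = √(r²−h²) = √(8.5²−3.9²) = 7.552; Taking the first minus the rest: starting from the r=4 sphere, the 19.5×21.5 cube at (5, 13.5) misses the remaining region (no effect); the r=8.5 sphere at (3, 11.5) misses the remaining region (no effect) — 1 connected region. The outline is a single polygon with 16 vertices. Extrusion per mm of travel: 0.4 × 0.2 / (π × 0.875²) = 0.033260. Accumulating E over each segment gives final E = 0.8207.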